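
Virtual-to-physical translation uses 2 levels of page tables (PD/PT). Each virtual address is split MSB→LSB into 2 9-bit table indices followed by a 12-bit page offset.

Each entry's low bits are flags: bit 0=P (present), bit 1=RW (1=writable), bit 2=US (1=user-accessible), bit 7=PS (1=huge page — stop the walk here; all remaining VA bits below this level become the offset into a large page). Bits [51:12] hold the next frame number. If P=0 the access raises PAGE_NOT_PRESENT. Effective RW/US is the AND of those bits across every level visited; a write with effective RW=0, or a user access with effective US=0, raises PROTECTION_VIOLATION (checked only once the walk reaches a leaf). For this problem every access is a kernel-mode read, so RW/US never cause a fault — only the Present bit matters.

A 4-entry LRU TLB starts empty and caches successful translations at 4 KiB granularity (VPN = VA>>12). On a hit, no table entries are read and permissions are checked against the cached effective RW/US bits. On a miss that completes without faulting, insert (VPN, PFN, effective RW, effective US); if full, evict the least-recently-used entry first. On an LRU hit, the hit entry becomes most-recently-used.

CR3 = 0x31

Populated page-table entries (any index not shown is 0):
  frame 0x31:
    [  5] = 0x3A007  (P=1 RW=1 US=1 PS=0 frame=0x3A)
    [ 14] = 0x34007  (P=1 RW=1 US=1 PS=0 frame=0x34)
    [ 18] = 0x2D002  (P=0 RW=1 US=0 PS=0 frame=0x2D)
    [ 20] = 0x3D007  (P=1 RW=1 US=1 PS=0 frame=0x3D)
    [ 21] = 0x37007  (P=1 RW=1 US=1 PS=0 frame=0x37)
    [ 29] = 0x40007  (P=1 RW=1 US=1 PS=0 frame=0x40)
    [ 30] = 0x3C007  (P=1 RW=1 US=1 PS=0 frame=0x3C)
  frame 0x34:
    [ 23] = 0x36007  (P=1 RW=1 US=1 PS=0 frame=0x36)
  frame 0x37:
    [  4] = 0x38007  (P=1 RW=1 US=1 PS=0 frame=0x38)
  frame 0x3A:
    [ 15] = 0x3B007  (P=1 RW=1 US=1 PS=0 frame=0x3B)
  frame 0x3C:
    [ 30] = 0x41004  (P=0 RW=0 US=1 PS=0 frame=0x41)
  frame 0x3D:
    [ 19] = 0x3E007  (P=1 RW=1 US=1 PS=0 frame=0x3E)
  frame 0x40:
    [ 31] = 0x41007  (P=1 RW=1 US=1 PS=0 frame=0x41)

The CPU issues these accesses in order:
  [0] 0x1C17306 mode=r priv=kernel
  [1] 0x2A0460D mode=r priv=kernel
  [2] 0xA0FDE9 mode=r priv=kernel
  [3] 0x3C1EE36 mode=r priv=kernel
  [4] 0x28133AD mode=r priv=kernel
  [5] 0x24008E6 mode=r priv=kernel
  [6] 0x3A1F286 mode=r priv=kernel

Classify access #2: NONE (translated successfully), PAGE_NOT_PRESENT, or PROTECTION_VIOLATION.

Walk each access:
#0 VA=0x1C17306 (r,kernel):
  [0] read 0x31 idx=14: raw=0x34007 flags P=1 W=1 U=1 S=0
  [1] read 0x34 idx=23: raw=0x36007 flags P=1 W=1 U=1 S=0
  ⇒ phys 0x36306  [2 reads]
#1 VA=0x2A0460D (r,kernel):
  [0] read 0x31 idx=21: raw=0x37007 flags P=1 W=1 U=1 S=0
  [1] read 0x37 idx=4: raw=0x38007 flags P=1 W=1 U=1 S=0
  ⇒ phys 0x3860D  [2 reads]
#2 VA=0xA0FDE9 (r,kernel):
  [0] read 0x31 idx=5: raw=0x3A007 flags P=1 W=1 U=1 S=0
  [1] read 0x3A idx=15: raw=0x3B007 flags P=1 W=1 U=1 S=0
  ⇒ phys 0x3BDE9  [2 reads]
#3 VA=0x3C1EE36 (r,kernel):
  [0] read 0x31 idx=30: raw=0x3C007 flags P=1 W=1 U=1 S=0
  [1] read 0x3C idx=30: raw=0x41004 flags P=0 W=0 U=1 S=0
  ✗ PAGE_NOT_PRESENT  [2 reads]
#4 VA=0x28133AD (r,kernel):
  [0] read 0x31 idx=20: raw=0x3D007 flags P=1 W=1 U=1 S=0
  [1] read 0x3D idx=19: raw=0x3E007 flags P=1 W=1 U=1 S=0
  ⇒ phys 0x3E3AD  [2 reads]
#5 VA=0x24008E6 (r,kernel):
  [0] read 0x31 idx=18: raw=0x2D002 flags P=0 W=1 U=0 S=0
  ✗ PAGE_NOT_PRESENT  [1 reads]
#6 VA=0x3A1F286 (r,kernel):
  [0] read 0x31 idx=29: raw=0x40007 flags P=1 W=1 U=1 S=0
  [1] read 0x40 idx=31: raw=0x41007 flags P=1 W=1 U=1 S=0
  ⇒ phys 0x41286  [2 reads]

Access #2 fault: NONE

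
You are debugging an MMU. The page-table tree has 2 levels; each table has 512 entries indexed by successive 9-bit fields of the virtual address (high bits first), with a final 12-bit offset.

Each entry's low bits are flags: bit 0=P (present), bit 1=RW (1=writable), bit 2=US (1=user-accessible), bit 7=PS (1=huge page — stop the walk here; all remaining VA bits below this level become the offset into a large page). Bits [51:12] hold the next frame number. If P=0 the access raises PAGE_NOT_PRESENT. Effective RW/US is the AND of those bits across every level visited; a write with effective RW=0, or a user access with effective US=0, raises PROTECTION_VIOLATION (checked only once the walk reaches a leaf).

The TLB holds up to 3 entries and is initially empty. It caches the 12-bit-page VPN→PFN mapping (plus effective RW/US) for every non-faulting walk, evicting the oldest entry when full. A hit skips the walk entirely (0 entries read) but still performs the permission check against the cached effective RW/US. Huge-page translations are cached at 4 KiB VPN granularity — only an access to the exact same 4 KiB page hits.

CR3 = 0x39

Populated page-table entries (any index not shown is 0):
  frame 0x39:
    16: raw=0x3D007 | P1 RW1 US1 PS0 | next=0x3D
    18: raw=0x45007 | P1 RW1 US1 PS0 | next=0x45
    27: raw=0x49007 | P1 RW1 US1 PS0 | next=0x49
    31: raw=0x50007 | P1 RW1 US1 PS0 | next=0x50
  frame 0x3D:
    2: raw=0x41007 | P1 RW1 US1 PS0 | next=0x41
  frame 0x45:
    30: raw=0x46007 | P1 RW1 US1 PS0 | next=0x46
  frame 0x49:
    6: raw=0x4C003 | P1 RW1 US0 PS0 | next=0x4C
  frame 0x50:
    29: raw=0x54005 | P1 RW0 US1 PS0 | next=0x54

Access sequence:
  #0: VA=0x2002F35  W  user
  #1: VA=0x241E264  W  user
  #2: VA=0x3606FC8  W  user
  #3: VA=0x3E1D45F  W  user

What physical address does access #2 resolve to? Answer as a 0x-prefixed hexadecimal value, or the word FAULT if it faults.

Walk each access:
#0 VA=0x2002F35 (w,user):
  L0: frame=0x39 idx=16 entry=0x3D007 [P=1 RW=1 US=1 PS=0]
  L1: frame=0x3D idx=2 entry=0x41007 [P=1 RW=1 US=1 PS=0]
  ✓ 0x41F35  — 2 lookups
#1 VA=0x241E264 (w,user):
  L0: frame=0x39 idx=18 entry=0x45007 [P=1 RW=1 US=1 PS=0]
  L1: frame=0x45 idx=30 entry=0x46007 [P=1 RW=1 US=1 PS=0]
  ✓ 0x46264  — 2 lookups
#2 VA=0x3606FC8 (w,user):
  L0: frame=0x39 idx=27 entry=0x49007 [P=1 RW=1 US=1 PS=0]
  L1: frame=0x49 idx=6 entry=0x4C003 [P=1 RW=1 US=0 PS=0]
  → PROTECTION_VIOLATION  (2 entries read)
#3 VA=0x3E1D45F (w,user):
  L0: frame=0x39 idx=31 entry=0x50007 [P=1 RW=1 US=1 PS=0]
  L1: frame=0x50 idx=29 entry=0x54005 [P=1 RW=0 US=1 PS=0]
  → PROTECTION_VIOLATION  (2 entries read)

Access #2 PA: FAULT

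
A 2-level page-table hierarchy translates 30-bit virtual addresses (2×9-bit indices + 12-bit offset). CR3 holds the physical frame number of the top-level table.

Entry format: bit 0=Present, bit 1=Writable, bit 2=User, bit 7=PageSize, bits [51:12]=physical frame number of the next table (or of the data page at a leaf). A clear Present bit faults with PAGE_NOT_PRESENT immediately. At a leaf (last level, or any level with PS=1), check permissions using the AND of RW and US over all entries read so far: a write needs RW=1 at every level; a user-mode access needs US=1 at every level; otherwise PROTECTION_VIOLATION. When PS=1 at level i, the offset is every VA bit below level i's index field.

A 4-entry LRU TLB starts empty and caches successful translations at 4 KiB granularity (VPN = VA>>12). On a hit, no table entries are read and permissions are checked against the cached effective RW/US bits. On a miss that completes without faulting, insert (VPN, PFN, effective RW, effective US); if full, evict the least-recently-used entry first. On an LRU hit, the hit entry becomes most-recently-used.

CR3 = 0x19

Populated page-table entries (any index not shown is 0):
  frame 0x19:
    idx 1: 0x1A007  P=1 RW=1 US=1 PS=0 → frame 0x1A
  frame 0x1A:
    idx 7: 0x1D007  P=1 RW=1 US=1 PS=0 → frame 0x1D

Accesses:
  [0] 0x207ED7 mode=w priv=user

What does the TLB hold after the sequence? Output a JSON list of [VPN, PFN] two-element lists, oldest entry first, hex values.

Trace:
#0 VA=0x207ED7 (w,user):
  L0: frame=0x19 idx=1 entry=0x1A007 [P=1 RW=1 US=1 PS=0]
  L1: frame=0x1A idx=7 entry=0x1D007 [P=1 RW=1 US=1 PS=0]
  ⇒ phys 0x1DED7  [2 reads]

TLB: [["0x207", "0x1D"]]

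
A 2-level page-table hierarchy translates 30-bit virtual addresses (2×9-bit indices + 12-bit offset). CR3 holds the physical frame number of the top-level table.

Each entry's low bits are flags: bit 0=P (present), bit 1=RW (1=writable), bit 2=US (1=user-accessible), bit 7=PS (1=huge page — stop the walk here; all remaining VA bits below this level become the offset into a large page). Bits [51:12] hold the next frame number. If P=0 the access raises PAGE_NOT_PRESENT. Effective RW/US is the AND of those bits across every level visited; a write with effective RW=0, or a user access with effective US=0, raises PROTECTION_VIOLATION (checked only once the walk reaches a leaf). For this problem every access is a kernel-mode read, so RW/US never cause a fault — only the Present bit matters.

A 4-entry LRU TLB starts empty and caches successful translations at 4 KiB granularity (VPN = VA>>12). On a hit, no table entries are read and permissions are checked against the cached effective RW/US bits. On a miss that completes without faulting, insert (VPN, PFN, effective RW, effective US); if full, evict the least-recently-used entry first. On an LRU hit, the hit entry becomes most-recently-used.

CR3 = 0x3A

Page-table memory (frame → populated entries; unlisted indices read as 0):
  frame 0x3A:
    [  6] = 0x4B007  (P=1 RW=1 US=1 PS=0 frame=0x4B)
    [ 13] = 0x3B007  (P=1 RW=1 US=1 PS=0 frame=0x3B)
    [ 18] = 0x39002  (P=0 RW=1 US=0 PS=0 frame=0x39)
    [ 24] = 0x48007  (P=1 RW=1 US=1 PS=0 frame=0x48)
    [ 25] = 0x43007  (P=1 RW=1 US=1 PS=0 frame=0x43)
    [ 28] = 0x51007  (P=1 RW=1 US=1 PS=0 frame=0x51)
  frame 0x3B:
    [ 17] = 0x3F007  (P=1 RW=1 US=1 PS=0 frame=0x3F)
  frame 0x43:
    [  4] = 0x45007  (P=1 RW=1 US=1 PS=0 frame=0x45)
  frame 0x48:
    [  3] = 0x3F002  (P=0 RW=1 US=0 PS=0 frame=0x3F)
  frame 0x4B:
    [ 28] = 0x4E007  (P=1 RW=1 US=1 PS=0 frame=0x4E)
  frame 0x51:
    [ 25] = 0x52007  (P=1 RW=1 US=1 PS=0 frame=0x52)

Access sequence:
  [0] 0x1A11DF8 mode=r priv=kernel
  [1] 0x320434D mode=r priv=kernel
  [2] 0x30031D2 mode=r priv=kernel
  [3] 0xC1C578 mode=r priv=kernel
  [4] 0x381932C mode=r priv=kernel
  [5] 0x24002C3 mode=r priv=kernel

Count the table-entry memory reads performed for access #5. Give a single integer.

Per-access translation:
#0 VA=0x1A11DF8 (r,kernel):
  L0: frame=0x3A idx=13 entry=0x3B007 [P=1 RW=1 US=1 PS=0]
  L1: frame=0x3B idx=17 entry=0x3F007 [P=1 RW=1 US=1 PS=0]
  → PA=0x3FDF8  (2 entries read)
#1 VA=0x320434D (r,kernel):
  L0: frame=0x3A idx=25 entry=0x43007 [P=1 RW=1 US=1 PS=0]
  L1: frame=0x43 idx=4 entry=0x45007 [P=1 RW=1 US=1 PS=0]
  → PA=0x4534D  (2 entries read)
#2 VA=0x30031D2 (r,kernel):
  L0: frame=0x3A idx=24 entry=0x48007 [P=1 RW=1 US=1 PS=0]
  L1: frame=0x48 idx=3 entry=0x3F002 [P=0 RW=1 US=0 PS=0]
  ✗ PAGE_NOT_PRESENT  [2 reads]
#3 VA=0xC1C578 (r,kernel):
  L0: frame=0x3A idx=6 entry=0x4B007 [P=1 RW=1 US=1 PS=0]
  L1: frame=0x4B idx=28 entry=0x4E007 [P=1 RW=1 US=1 PS=0]
  → PA=0x4E578  (2 entries read)
#4 VA=0x381932C (r,kernel):
  L0: frame=0x3A idx=28 entry=0x51007 [P=1 RW=1 US=1 PS=0]
  L1: frame=0x51 idx=25 entry=0x52007 [P=1 RW=1 US=1 PS=0]
  → PA=0x5232C  (2 entries read)
#5 VA=0x24002C3 (r,kernel):
  L0: frame=0x3A idx=18 entry=0x39002 [P=0 RW=1 US=0 PS=0]
  ✗ PAGE_NOT_PRESENT  [1 reads]

Entries read for #5: 1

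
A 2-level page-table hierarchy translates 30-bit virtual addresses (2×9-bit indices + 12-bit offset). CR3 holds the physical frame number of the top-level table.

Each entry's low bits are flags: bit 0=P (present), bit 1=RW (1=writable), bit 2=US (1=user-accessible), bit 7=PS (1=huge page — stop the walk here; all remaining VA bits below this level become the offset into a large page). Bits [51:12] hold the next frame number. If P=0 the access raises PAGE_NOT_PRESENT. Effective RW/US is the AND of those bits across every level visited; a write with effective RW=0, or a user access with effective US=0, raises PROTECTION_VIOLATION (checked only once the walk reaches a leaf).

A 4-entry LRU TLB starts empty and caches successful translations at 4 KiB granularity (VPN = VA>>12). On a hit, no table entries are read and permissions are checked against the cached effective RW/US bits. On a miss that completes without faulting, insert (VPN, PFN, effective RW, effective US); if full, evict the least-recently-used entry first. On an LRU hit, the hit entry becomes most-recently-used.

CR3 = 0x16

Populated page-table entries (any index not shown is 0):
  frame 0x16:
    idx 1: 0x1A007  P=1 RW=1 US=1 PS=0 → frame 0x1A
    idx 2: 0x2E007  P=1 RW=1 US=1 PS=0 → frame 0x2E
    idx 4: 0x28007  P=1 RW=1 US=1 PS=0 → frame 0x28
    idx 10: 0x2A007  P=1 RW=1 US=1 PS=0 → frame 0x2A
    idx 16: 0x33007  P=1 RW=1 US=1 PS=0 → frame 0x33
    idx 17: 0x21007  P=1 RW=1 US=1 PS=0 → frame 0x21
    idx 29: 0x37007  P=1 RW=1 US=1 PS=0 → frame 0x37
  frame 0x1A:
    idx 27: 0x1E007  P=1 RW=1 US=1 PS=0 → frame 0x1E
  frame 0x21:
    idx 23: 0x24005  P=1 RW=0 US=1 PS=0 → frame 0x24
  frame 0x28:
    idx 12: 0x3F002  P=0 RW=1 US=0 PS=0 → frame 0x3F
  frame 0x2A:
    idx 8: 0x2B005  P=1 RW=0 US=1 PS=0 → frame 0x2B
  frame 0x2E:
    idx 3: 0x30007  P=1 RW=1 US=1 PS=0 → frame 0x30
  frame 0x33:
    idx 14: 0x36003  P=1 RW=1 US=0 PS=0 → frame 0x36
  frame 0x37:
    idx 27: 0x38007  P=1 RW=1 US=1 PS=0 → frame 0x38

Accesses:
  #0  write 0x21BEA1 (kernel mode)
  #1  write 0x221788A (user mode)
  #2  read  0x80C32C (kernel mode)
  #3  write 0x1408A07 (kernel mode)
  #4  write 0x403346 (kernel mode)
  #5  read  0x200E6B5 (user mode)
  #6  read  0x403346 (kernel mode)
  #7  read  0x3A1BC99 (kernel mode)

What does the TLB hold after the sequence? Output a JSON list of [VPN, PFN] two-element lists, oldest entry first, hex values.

Per-access translation:
#0 VA=0x21BEA1 (w,kernel):
  L0 @0x16[1] → 0x1A007  P=1,RW=1,US=1,PS=0
  L1 @0x1A[27] → 0x1E007  P=1,RW=1,US=1,PS=0
  ✓ 0x1EEA1  — 2 lookups
#1 VA=0x221788A (w,user):
  L0 @0x16[17] → 0x21007  P=1,RW=1,US=1,PS=0
  L1 @0x21[23] → 0x24005  P=1,RW=0,US=1,PS=0
  ⇒ fault: PROTECTION_VIOLATION  — 2 lookups
#2 VA=0x80C32C (r,kernel):
  L0 @0x16[4] → 0x28007  P=1,RW=1,US=1,PS=0
  L1 @0x28[12] → 0x3F002  P=0,RW=1,US=0,PS=0
  ⇒ fault: PAGE_NOT_PRESENT  — 2 lookups
#3 VA=0x1408A07 (w,kernel):
  L0 @0x16[10] → 0x2A007  P=1,RW=1,US=1,PS=0
  L1 @0x2A[8] → 0x2B005  P=1,RW=0,US=1,PS=0
  ⇒ fault: PROTECTION_VIOLATION  — 2 lookups
#4 VA=0x403346 (w,kernel):
  L0 @0x16[2] → 0x2E007  P=1,RW=1,US=1,PS=0
  L1 @0x2E[3] → 0x30007  P=1,RW=1,US=1,PS=0
  ✓ 0x30346  — 2 lookups
#5 VA=0x200E6B5 (r,user):
  L0 @0x16[16] → 0x33007  P=1,RW=1,US=1,PS=0
  L1 @0x33[14] → 0x36003  P=1,RW=1,US=0,PS=0
  ⇒ fault: PROTECTION_VIOLATION  — 2 lookups
#6 VA=0x403346 (r,kernel):
  TLB hit vpn=0x403 → PA=0x30346
#7 VA=0x3A1BC99 (r,kernel):
  L0 @0x16[29] → 0x37007  P=1,RW=1,US=1,PS=0
  L1 @0x37[27] → 0x38007  P=1,RW=1,US=1,PS=0
  ✓ 0x38C99  — 2 lookups

TLB: [["0x21B", "0x1E"], ["0x403", "0x30"], ["0x3A1B", "0x38"]]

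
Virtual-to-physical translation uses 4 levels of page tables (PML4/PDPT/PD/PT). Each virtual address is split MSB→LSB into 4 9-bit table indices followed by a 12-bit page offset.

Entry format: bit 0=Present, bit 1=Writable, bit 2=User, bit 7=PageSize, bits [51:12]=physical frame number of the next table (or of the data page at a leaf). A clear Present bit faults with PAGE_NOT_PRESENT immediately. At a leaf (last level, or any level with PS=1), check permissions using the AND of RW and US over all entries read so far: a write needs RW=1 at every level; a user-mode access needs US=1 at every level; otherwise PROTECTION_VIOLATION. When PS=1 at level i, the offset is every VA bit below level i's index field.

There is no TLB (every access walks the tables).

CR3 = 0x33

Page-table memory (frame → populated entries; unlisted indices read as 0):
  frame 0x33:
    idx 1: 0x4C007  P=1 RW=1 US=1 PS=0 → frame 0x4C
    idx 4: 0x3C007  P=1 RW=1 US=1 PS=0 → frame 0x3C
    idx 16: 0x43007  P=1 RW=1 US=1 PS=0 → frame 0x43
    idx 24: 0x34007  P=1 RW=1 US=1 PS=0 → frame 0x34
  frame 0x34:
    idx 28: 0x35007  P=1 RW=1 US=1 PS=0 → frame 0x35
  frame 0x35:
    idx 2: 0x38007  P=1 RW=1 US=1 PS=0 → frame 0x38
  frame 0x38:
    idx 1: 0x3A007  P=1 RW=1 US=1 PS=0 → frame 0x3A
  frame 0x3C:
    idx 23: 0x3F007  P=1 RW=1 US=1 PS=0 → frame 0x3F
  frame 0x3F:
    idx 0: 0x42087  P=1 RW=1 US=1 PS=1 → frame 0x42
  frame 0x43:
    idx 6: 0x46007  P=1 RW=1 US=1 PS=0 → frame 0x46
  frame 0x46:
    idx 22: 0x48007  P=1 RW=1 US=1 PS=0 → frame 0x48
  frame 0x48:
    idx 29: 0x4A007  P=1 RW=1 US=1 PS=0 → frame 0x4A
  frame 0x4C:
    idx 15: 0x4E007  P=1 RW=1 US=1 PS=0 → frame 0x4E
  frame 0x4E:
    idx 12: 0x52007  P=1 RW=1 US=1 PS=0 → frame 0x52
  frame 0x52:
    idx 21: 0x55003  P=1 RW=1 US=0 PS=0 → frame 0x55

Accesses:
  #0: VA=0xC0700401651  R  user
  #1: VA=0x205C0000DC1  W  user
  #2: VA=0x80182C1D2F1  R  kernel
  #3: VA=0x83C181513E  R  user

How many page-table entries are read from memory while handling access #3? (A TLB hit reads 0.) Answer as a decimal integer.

Walk each access:
#0 VA=0xC0700401651 (r,user):
  L0: frame=0x33 idx=24 entry=0x34007 [P=1 RW=1 US=1 PS=0]
  L1: frame=0x34 idx=28 entry=0x35007 [P=1 RW=1 US=1 PS=0]
  L2: frame=0x35 idx=2 entry=0x38007 [P=1 RW=1 US=1 PS=0]
  L3: frame=0x38 idx=1 entry=0x3A007 [P=1 RW=1 US=1 PS=0]
  ⇒ phys 0x3A651  [4 reads]
#1 VA=0x205C0000DC1 (w,user):
  L0: frame=0x33 idx=4 entry=0x3C007 [P=1 RW=1 US=1 PS=0]
  L1: frame=0x3C idx=23 entry=0x3F007 [P=1 RW=1 US=1 PS=0]
  L2: frame=0x3F idx=0 entry=0x42087 [P=1 RW=1 US=1 PS=1]
  ⇒ phys 0x42DC1 (huge @L2)  [3 reads]
#2 VA=0x80182C1D2F1 (r,kernel):
  L0: frame=0x33 idx=16 entry=0x43007 [P=1 RW=1 US=1 PS=0]
  L1: frame=0x43 idx=6 entry=0x46007 [P=1 RW=1 US=1 PS=0]
  L2: frame=0x46 idx=22 entry=0x48007 [P=1 RW=1 US=1 PS=0]
  L3: frame=0x48 idx=29 entry=0x4A007 [P=1 RW=1 US=1 PS=0]
  ⇒ phys 0x4A2F1  [4 reads]
#3 VA=0x83C181513E (r,user):
  L0: frame=0x33 idx=1 entry=0x4C007 [P=1 RW=1 US=1 PS=0]
  L1: frame=0x4C idx=15 entry=0x4E007 [P=1 RW=1 US=1 PS=0]
  L2: frame=0x4E idx=12 entry=0x52007 [P=1 RW=1 US=1 PS=0]
  L3: frame=0x52 idx=21 entry=0x55003 [P=1 RW=1 US=0 PS=0]
  → PROTECTION_VIOLATION  (4 entries read)

Entries read for #3: 4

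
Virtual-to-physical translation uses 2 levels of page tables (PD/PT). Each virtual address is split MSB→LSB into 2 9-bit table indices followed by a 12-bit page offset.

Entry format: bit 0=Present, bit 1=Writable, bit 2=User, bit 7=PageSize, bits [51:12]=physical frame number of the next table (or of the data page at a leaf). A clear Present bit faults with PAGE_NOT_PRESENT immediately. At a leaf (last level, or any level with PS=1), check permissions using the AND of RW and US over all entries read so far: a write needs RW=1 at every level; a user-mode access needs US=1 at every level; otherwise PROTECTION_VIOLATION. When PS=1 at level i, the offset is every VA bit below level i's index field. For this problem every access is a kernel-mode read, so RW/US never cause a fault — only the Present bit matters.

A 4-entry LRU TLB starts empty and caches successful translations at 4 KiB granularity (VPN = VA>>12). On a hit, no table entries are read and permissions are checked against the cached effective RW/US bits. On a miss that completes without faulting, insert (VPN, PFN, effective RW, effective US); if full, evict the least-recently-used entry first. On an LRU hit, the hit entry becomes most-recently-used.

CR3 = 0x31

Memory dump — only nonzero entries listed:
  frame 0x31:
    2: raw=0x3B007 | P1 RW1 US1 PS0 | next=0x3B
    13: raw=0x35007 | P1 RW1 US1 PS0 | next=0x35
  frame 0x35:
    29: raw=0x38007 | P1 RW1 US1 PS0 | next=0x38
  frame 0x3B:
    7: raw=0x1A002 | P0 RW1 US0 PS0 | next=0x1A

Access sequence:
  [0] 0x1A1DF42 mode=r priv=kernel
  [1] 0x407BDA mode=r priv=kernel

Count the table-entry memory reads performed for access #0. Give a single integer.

Trace:
#0 VA=0x1A1DF42 (r,kernel):
  L0: frame=0x31 idx=13 entry=0x35007 [P=1 RW=1 US=1 PS=0]
  L1: frame=0x35 idx=29 entry=0x38007 [P=1 RW=1 US=1 PS=0]
  ⇒ phys 0x38F42  [2 reads]
#1 VA=0x407BDA (r,kernel):
  L0: frame=0x31 idx=2 entry=0x3B007 [P=1 RW=1 US=1 PS=0]
  L1: frame=0x3B idx=7 entry=0x1A002 [P=0 RW=1 US=0 PS=0]
  → PAGE_NOT_PRESENT  (2 entries read)

Entries read for #0: 2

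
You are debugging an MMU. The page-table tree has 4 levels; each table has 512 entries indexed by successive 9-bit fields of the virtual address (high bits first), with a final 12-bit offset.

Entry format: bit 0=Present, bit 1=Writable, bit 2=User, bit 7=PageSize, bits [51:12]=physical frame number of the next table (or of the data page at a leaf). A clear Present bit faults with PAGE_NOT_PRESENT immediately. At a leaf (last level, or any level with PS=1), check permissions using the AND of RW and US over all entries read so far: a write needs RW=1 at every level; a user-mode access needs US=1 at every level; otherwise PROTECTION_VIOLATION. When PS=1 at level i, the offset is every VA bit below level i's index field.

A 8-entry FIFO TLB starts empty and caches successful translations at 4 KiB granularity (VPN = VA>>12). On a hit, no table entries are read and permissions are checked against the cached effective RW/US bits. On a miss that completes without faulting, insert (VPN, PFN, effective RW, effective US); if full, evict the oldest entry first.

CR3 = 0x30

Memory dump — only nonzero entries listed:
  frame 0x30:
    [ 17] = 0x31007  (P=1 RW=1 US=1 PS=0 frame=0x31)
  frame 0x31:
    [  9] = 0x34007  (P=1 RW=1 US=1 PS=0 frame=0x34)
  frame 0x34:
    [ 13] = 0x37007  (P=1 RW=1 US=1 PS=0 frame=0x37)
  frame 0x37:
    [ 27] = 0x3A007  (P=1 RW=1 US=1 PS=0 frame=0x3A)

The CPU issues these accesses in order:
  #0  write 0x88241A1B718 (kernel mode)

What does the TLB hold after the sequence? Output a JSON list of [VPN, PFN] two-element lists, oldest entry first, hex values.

Per-access translation:
#0 VA=0x88241A1B718 (w,kernel):
  lvl0: tbl 0x30, slot 17 ⇒ 0x31007 (P1/RW1/US1/PS0)
  lvl1: tbl 0x31, slot 9 ⇒ 0x34007 (P1/RW1/US1/PS0)
  lvl2: tbl 0x34, slot 13 ⇒ 0x37007 (P1/RW1/US1/PS0)
  lvl3: tbl 0x37, slot 27 ⇒ 0x3A007 (P1/RW1/US1/PS0)
  ⇒ phys 0x3A718  [4 reads]

TLB: [["0x88241A1B", "0x3A"]]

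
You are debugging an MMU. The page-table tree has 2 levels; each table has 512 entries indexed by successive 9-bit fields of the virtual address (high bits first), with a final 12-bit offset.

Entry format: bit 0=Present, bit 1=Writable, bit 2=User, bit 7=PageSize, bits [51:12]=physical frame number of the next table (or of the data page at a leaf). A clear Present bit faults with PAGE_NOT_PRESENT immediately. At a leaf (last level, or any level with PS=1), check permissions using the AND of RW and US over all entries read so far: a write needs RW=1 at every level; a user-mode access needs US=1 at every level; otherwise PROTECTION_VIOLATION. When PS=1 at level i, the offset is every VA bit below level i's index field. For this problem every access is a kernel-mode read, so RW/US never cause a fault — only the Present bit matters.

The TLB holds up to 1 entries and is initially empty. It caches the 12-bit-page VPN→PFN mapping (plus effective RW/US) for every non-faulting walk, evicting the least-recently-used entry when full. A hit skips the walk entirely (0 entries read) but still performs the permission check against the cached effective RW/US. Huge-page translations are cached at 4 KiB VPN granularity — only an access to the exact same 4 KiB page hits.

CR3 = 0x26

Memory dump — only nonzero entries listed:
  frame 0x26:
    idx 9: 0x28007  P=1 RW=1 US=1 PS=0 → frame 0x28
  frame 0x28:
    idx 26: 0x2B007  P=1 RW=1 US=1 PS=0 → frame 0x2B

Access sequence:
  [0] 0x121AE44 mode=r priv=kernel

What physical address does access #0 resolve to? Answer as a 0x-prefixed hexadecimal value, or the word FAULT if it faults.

Walk each access:
#0 VA=0x121AE44 (r,kernel):
  lvl0: tbl 0x26, slot 9 ⇒ 0x28007 (P1/RW1/US1/PS0)
  lvl1: tbl 0x28, slot 26 ⇒ 0x2B007 (P1/RW1/US1/PS0)
  ⇒ phys 0x2BE44  [2 reads]

Access #0 PA: 0x2BE44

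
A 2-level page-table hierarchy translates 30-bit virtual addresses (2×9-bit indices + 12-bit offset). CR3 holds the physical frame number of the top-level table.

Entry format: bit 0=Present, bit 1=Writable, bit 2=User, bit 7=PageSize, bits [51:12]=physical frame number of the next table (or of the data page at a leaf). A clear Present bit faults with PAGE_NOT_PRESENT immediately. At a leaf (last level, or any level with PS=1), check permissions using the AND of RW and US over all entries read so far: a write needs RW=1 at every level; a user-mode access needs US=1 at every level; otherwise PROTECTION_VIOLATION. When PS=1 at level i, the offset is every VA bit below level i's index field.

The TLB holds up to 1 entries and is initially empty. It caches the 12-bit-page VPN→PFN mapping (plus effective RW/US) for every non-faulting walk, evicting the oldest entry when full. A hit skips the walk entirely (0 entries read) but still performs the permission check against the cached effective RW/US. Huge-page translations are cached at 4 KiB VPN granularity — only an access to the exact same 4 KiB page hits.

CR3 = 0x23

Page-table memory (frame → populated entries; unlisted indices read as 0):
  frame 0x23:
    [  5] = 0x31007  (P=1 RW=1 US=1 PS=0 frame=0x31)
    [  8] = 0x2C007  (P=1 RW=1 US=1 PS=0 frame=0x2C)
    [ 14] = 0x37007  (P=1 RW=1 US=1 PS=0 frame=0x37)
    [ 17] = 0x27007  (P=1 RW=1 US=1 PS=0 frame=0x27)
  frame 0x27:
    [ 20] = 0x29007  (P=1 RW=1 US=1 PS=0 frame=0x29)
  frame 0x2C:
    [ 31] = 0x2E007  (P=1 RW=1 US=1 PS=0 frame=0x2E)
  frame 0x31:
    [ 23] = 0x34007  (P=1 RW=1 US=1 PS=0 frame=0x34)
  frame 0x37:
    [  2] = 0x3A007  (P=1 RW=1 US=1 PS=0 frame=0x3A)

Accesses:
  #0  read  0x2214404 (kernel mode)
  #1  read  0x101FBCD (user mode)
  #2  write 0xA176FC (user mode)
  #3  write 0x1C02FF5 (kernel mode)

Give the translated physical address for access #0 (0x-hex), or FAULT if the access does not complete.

Walk each access:
#0 VA=0x2214404 (r,kernel):
  [0] read 0x23 idx=17: raw=0x27007 flags P=1 W=1 U=1 S=0
  [1] read 0x27 idx=20: raw=0x29007 flags P=1 W=1 U=1 S=0
  → PA=0x29404  (2 entries read)
#1 VA=0x101FBCD (r,user):
  [0] read 0x23 idx=8: raw=0x2C007 flags P=1 W=1 U=1 S=0
  [1] read 0x2C idx=31: raw=0x2E007 flags P=1 W=1 U=1 S=0
  → PA=0x2EBCD  (2 entries read)
#2 VA=0xA176FC (w,user):
  [0] read 0x23 idx=5: raw=0x31007 flags P=1 W=1 U=1 S=0
  [1] read 0x31 idx=23: raw=0x34007 flags P=1 W=1 U=1 S=0
  → PA=0x346FC  (2 entries read)
#3 VA=0x1C02FF5 (w,kernel):
  [0] read 0x23 idx=14: raw=0x37007 flags P=1 W=1 U=1 S=0
  [1] read 0x37 idx=2: raw=0x3A007 flags P=1 W=1 U=1 S=0
  → PA=0x3AFF5  (2 entries read)

Access #0 PA: 0x29404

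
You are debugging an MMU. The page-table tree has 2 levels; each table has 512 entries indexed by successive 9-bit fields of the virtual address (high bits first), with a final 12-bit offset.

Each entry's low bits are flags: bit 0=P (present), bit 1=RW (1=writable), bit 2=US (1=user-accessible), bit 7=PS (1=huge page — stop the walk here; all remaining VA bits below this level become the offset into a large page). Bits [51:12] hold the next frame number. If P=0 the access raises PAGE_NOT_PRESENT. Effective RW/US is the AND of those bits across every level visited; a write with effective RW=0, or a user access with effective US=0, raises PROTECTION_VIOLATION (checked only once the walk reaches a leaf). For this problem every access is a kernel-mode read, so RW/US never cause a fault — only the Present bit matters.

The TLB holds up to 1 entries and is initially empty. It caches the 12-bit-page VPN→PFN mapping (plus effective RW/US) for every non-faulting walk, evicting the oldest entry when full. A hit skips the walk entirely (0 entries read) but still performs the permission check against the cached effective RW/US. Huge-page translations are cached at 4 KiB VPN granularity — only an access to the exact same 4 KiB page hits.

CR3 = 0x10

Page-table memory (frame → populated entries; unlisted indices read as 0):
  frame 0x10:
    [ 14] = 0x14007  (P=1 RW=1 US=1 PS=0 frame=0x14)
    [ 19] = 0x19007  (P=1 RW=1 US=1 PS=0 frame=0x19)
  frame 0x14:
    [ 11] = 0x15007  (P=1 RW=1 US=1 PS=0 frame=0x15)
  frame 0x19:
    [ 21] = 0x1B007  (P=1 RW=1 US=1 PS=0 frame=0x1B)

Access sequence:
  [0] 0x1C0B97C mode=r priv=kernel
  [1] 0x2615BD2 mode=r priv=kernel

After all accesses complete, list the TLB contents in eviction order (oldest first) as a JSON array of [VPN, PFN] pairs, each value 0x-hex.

Per-access translation:
#0 VA=0x1C0B97C (r,kernel):
  lvl0: tbl 0x10, slot 14 ⇒ 0x14007 (P1/RW1/US1/PS0)
  lvl1: tbl 0x14, slot 11 ⇒ 0x15007 (P1/RW1/US1/PS0)
  ✓ 0x1597C  — 2 lookups
#1 VA=0x2615BD2 (r,kernel):
  lvl0: tbl 0x10, slot 19 ⇒ 0x19007 (P1/RW1/US1/PS0)
  lvl1: tbl 0x19, slot 21 ⇒ 0x1B007 (P1/RW1/US1/PS0)
  ✓ 0x1BBD2  — 2 lookups

TLB: [["0x2615", "0x1B"]]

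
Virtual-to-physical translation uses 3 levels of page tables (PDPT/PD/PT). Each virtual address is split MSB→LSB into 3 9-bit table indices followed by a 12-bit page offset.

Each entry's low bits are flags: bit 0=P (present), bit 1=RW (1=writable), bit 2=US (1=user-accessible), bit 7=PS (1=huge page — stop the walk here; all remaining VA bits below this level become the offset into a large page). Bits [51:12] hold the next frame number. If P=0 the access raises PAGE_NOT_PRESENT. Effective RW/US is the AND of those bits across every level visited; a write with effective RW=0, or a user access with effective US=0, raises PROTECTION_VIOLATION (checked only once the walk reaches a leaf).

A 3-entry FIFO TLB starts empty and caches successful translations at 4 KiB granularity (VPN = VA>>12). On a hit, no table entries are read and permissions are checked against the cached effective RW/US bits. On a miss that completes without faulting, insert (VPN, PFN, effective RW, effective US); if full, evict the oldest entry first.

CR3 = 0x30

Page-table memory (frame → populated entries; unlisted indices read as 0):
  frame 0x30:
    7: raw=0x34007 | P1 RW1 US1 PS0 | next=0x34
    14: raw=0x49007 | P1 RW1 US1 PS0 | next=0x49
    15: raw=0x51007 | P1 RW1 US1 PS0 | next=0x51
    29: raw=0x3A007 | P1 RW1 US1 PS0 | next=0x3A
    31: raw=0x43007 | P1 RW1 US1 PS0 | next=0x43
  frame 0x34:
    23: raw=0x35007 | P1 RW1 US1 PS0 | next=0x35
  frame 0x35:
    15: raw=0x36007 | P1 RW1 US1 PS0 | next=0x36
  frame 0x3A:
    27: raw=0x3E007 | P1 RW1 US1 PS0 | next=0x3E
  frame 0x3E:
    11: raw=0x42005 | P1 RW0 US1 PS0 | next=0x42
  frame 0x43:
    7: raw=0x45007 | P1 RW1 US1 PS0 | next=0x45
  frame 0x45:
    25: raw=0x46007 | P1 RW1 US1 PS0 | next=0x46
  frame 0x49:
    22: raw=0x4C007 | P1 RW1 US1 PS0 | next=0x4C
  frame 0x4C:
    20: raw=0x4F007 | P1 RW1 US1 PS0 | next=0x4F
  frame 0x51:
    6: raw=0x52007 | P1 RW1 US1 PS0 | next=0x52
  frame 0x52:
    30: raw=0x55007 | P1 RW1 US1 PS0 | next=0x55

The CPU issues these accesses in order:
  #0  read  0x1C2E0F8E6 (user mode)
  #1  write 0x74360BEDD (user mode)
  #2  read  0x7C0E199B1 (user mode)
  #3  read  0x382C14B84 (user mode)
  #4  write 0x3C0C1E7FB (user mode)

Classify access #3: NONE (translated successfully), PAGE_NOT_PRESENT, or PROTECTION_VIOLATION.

Per-access translation:
#0 VA=0x1C2E0F8E6 (r,user):
  L0: frame=0x30 idx=7 entry=0x34007 [P=1 RW=1 US=1 PS=0]
  L1: frame=0x34 idx=23 entry=0x35007 [P=1 RW=1 US=1 PS=0]
  L2: frame=0x35 idx=15 entry=0x36007 [P=1 RW=1 US=1 PS=0]
  ✓ 0x368E6  — 3 lookups
#1 VA=0x74360BEDD (w,user):
  L0: frame=0x30 idx=29 entry=0x3A007 [P=1 RW=1 US=1 PS=0]
  L1: frame=0x3A idx=27 entry=0x3E007 [P=1 RW=1 US=1 PS=0]
  L2: frame=0x3E idx=11 entry=0x42005 [P=1 RW=0 US=1 PS=0]
  → PROTECTION_VIOLATION  (3 entries read)
#2 VA=0x7C0E199B1 (r,user):
  L0: frame=0x30 idx=31 entry=0x43007 [P=1 RW=1 US=1 PS=0]
  L1: frame=0x43 idx=7 entry=0x45007 [P=1 RW=1 US=1 PS=0]
  L2: frame=0x45 idx=25 entry=0x46007 [P=1 RW=1 US=1 PS=0]
  ✓ 0x469B1  — 3 lookups
#3 VA=0x382C14B84 (r,user):
  L0: frame=0x30 idx=14 entry=0x49007 [P=1 RW=1 US=1 PS=0]
  L1: frame=0x49 idx=22 entry=0x4C007 [P=1 RW=1 US=1 PS=0]
  L2: frame=0x4C idx=20 entry=0x4F007 [P=1 RW=1 US=1 PS=0]
  ✓ 0x4FB84  — 3 lookups
#4 VA=0x3C0C1E7FB (w,user):
  L0: frame=0x30 idx=15 entry=0x51007 [P=1 RW=1 US=1 PS=0]
  L1: frame=0x51 idx=6 entry=0x52007 [P=1 RW=1 US=1 PS=0]
  L2: frame=0x52 idx=30 entry=0x55007 [P=1 RW=1 US=1 PS=0]
  ✓ 0x557FB  — 3 lookups

Access #3 fault: NONE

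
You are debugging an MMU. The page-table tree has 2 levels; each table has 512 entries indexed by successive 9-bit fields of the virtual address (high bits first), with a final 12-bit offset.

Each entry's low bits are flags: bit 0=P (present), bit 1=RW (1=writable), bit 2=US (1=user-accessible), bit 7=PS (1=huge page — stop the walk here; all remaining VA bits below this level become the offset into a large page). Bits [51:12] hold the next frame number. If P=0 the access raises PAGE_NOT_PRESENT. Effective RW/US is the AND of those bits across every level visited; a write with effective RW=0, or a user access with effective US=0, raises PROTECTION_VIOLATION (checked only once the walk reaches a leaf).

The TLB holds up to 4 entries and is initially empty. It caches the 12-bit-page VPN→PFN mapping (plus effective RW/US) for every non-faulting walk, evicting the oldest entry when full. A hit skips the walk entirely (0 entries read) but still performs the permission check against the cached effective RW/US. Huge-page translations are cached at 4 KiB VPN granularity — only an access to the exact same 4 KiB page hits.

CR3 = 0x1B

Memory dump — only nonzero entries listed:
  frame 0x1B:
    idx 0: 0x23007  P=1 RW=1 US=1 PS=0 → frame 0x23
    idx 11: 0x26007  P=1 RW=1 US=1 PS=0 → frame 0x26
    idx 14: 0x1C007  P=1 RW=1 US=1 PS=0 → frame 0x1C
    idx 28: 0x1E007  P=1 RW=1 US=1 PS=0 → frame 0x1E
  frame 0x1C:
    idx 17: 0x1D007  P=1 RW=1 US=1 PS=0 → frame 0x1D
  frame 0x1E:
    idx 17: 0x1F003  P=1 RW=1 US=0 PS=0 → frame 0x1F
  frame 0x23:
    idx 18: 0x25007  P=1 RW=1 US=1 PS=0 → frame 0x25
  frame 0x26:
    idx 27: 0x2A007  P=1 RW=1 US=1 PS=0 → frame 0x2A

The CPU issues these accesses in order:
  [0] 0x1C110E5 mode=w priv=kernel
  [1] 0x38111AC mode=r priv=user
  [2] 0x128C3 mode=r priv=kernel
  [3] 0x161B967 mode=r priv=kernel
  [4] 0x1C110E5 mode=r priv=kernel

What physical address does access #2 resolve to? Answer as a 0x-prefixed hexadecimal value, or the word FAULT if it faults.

Trace:
#0 VA=0x1C110E5 (w,kernel):
  L0: frame=0x1B idx=14 entry=0x1C007 [P=1 RW=1 US=1 PS=0]
  L1: frame=0x1C idx=17 entry=0x1D007 [P=1 RW=1 US=1 PS=0]
  → PA=0x1D0E5  (2 entries read)
#1 VA=0x38111AC (r,user):
  L0: frame=0x1B idx=28 entry=0x1E007 [P=1 RW=1 US=1 PS=0]
  L1: frame=0x1E idx=17 entry=0x1F003 [P=1 RW=1 US=0 PS=0]
  ✗ PROTECTION_VIOLATION  [2 reads]
#2 VA=0x128C3 (r,kernel):
  L0: frame=0x1B idx=0 entry=0x23007 [P=1 RW=1 US=1 PS=0]
  L1: frame=0x23 idx=18 entry=0x25007 [P=1 RW=1 US=1 PS=0]
  → PA=0x258C3  (2 entries read)
#3 VA=0x161B967 (r,kernel):
  L0: frame=0x1B idx=11 entry=0x26007 [P=1 RW=1 US=1 PS=0]
  L1: frame=0x26 idx=27 entry=0x2A007 [P=1 RW=1 US=1 PS=0]
  → PA=0x2A967  (2 entries read)
#4 VA=0x1C110E5 (r,kernel):
  TLB hit vpn=0x1C11 → PA=0x1D0E5

Access #2 PA: 0x258C3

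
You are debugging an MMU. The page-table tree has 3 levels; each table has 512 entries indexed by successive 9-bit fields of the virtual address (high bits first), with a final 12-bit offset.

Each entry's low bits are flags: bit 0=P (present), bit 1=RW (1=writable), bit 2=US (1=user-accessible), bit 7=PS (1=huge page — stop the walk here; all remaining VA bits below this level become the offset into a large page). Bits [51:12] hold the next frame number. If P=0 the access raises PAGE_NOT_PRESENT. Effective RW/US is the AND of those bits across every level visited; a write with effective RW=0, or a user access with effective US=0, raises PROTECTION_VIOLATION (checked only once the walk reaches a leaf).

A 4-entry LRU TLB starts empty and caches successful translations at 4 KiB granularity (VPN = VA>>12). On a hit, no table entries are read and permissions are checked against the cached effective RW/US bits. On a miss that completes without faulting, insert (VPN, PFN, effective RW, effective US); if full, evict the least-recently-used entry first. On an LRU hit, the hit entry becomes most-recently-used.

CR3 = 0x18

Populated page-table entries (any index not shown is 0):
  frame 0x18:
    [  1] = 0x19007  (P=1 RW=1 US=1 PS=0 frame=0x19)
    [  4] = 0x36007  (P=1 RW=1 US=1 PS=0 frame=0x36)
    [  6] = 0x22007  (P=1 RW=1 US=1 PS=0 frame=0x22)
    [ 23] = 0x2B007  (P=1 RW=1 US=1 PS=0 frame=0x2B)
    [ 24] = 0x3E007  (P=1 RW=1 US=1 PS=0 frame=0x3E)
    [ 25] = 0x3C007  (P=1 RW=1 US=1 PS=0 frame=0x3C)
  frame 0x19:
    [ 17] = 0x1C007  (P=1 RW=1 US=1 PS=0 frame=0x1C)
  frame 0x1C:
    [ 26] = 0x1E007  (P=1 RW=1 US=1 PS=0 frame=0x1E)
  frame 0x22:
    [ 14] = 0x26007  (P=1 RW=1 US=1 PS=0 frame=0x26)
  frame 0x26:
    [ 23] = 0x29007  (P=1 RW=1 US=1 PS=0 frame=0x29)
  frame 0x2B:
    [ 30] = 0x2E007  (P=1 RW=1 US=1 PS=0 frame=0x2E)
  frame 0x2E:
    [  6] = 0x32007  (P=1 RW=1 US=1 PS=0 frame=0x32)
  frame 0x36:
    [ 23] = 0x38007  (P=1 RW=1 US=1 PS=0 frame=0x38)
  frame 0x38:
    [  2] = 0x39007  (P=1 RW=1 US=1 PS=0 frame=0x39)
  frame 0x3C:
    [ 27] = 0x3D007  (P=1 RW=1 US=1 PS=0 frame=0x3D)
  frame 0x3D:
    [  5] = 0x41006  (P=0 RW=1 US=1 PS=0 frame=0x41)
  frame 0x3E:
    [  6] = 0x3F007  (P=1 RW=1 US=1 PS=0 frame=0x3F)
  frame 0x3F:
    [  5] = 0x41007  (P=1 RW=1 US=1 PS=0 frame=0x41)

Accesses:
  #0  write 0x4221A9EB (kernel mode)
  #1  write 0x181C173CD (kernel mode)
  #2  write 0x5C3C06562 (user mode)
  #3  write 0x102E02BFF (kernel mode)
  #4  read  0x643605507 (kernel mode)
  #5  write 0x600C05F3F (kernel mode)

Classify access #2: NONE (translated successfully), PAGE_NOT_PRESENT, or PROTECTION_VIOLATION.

Per-access translation:
#0 VA=0x4221A9EB (w,kernel):
  lvl0: tbl 0x18, slot 1 ⇒ 0x19007 (P1/RW1/US1/PS0)
  lvl1: tbl 0x19, slot 17 ⇒ 0x1C007 (P1/RW1/US1/PS0)
  lvl2: tbl 0x1C, slot 26 ⇒ 0x1E007 (P1/RW1/US1/PS0)
  ✓ 0x1E9EB  — 3 lookups
#1 VA=0x181C173CD (w,kernel):
  lvl0: tbl 0x18, slot 6 ⇒ 0x22007 (P1/RW1/US1/PS0)
  lvl1: tbl 0x22, slot 14 ⇒ 0x26007 (P1/RW1/US1/PS0)
  lvl2: tbl 0x26, slot 23 ⇒ 0x29007 (P1/RW1/US1/PS0)
  ✓ 0x293CD  — 3 lookups
#2 VA=0x5C3C06562 (w,user):
  lvl0: tbl 0x18, slot 23 ⇒ 0x2B007 (P1/RW1/US1/PS0)
  lvl1: tbl 0x2B, slot 30 ⇒ 0x2E007 (P1/RW1/US1/PS0)
  lvl2: tbl 0x2E, slot 6 ⇒ 0x32007 (P1/RW1/US1/PS0)
  ✓ 0x32562  — 3 lookups
#3 VA=0x102E02BFF (w,kernel):
  lvl0: tbl 0x18, slot 4 ⇒ 0x36007 (P1/RW1/US1/PS0)
  lvl1: tbl 0x36, slot 23 ⇒ 0x38007 (P1/RW1/US1/PS0)
  lvl2: tbl 0x38, slot 2 ⇒ 0x39007 (P1/RW1/US1/PS0)
  ✓ 0x39BFF  — 3 lookups
#4 VA=0x643605507 (r,kernel):
  lvl0: tbl 0x18, slot 25 ⇒ 0x3C007 (P1/RW1/US1/PS0)
  lvl1: tbl 0x3C, slot 27 ⇒ 0x3D007 (P1/RW1/US1/PS0)
  lvl2: tbl 0x3D, slot 5 ⇒ 0x41006 (P0/RW1/US1/PS0)
  → PAGE_NOT_PRESENT  (3 entries read)
#5 VA=0x600C05F3F (w,kernel):
  lvl0: tbl 0x18, slot 24 ⇒ 0x3E007 (P1/RW1/US1/PS0)
  lvl1: tbl 0x3E, slot 6 ⇒ 0x3F007 (P1/RW1/US1/PS0)
  lvl2: tbl 0x3F, slot 5 ⇒ 0x41007 (P1/RW1/US1/PS0)
  ✓ 0x41F3F  — 3 lookups

Access #2 fault: NONE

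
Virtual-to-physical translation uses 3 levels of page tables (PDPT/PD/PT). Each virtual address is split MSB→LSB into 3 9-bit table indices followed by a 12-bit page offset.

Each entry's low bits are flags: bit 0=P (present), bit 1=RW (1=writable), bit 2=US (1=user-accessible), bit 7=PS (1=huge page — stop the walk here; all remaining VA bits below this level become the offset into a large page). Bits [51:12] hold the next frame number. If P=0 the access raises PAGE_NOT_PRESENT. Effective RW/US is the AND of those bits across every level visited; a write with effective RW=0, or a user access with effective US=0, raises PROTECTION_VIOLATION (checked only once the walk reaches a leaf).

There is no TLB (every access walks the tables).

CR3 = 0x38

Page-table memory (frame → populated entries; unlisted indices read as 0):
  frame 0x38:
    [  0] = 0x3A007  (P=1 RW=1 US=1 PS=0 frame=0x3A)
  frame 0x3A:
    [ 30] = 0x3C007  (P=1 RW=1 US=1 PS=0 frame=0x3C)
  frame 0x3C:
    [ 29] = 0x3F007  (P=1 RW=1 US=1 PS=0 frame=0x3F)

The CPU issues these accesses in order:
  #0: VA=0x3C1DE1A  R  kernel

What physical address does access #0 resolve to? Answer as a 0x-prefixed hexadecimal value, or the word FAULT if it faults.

Walk each access:
#0 VA=0x3C1DE1A (r,kernel):
  [0] read 0x38 idx=0: raw=0x3A007 flags P=1 W=1 U=1 S=0
  [1] read 0x3A idx=30: raw=0x3C007 flags P=1 W=1 U=1 S=0
  [2] read 0x3C idx=29: raw=0x3F007 flags P=1 W=1 U=1 S=0
  → PA=0x3FE1A  (3 entries read)

Access #0 PA: 0x3FE1A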